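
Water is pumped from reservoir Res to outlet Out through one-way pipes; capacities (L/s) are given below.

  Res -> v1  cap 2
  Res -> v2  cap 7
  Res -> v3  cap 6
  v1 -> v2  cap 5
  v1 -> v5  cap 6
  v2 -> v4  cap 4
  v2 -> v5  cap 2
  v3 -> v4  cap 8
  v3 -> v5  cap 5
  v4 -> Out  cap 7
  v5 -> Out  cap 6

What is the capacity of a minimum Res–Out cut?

Augment Res→v1→v5→Out: bottleneck 2, flow now 2.
Augment Res→v2→v4→Out: bottleneck 4, flow now 6.
Augment Res→v2→v5→Out: bottleneck 2, flow now 8.
Augment Res→v3→v4→Out: bottleneck 3, flow now 11.
Augment Res→v3→v5→Out: bottleneck 2, flow now 13.
No augmenting path remains; maximum flow = 13.
By max-flow min-cut, the minimum cut capacity equals the max flow.
In the residual graph, reachable from Res: {Res, v1, v2, v3, v4, v5}.
Min-cut edges: v4→Out (7), v5→Out (6); capacity 7 + 6 = 13.

13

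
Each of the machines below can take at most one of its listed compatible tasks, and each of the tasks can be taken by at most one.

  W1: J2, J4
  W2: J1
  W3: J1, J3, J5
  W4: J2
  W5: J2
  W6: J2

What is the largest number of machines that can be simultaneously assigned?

4

Unit-capacity flow: source→left, listed edges, right→sink; max matching = max flow.
Augmenting path W1→J2 (+1); matched 1.
Augmenting path W2→J1 (+1); matched 2.
Augmenting path W3→J3 (+1); matched 3.
Augmenting path W4→J2→W1→J4 (+1); matched 4.
No augmenting path remains; maximum matching = 4.
König certificate: {W1, W2, W3, J2} is a vertex cover of size 4 (every listed pair touches it), so no matching can be larger.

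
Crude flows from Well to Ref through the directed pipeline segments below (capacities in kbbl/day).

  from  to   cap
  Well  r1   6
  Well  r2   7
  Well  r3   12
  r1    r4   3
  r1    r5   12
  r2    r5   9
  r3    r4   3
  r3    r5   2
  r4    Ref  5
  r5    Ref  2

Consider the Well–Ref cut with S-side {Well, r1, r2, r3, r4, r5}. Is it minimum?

Yes — it is a minimum cut (capacity 7).

Given cut capacity: 5 + 2 = 7.
Augment Well→r1→r4→Ref: bottleneck 3, flow now 3.
Augment Well→r1→r5→Ref: bottleneck 2, flow now 5.
Augment Well→r3→r4→Ref: bottleneck 2, flow now 7.
No augmenting path remains; maximum flow = 7.
Cut capacity 7 equals the max flow, so it is a minimum cut.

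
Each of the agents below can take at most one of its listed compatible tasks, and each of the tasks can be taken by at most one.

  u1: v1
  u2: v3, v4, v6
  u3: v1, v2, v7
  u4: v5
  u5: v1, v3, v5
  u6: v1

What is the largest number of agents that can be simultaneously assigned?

5

Unit-capacity flow: source→left, listed edges, right→sink; max matching = max flow.
Augmenting path u1→v1 (+1); matched 1.
Augmenting path u2→v3 (+1); matched 2.
Augmenting path u3→v2 (+1); matched 3.
Augmenting path u4→v5 (+1); matched 4.
Augmenting path u5→v3→u2→v4 (+1); matched 5.
No augmenting path remains; maximum matching = 5.
König certificate: {u2, u3, u4, u5, v1} is a vertex cover of size 5 (every listed pair touches it), so no matching can be larger.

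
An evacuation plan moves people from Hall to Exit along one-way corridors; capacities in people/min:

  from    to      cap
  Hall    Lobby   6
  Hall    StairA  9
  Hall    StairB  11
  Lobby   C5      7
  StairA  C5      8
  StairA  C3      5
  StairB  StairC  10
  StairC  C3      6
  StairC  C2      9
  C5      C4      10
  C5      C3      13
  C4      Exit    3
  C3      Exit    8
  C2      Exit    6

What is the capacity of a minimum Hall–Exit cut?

17

Augment Hall→StairA→C3→Exit: bottleneck 5, flow now 5.
Augment Hall→Lobby→C5→C4→Exit: bottleneck 3, flow now 8.
Augment Hall→Lobby→C5→C3→Exit: bottleneck 3, flow now 11.
Augment Hall→StairB→StairC→C2→Exit: bottleneck 6, flow now 17.
No augmenting path remains; maximum flow = 17.
By max-flow min-cut, the minimum cut capacity equals the max flow.
In the residual graph, reachable from Hall: {Hall, Lobby, StairA, StairB, StairC, C5, C4, C3, C2}.
Min-cut edges: C4→Exit (3), C3→Exit (8), C2→Exit (6); capacity 3 + 8 + 6 = 17.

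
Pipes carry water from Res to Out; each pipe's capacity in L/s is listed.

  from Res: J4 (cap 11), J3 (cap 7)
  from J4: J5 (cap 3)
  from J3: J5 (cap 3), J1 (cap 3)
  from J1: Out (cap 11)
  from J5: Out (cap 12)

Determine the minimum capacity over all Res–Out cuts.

9

Augment Res→J4→J5→Out: bottleneck 3, flow now 3.
Augment Res→J3→J1→Out: bottleneck 3, flow now 6.
Augment Res→J3→J5→Out: bottleneck 3, flow now 9.
No augmenting path remains; maximum flow = 9.
By max-flow min-cut, the minimum cut capacity equals the max flow.
In the residual graph, reachable from Res: {Res, J4, J3}.
Min-cut edges: J4→J5 (3), J3→J1 (3), J3→J5 (3); capacity 3 + 3 + 3 = 9.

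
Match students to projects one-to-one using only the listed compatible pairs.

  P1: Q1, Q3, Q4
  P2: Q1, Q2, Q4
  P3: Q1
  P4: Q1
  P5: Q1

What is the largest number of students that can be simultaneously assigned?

Unit-capacity flow: source→left, listed edges, right→sink; max matching = max flow.
Augmenting path P1→Q1 (+1); matched 1.
Augmenting path P2→Q2 (+1); matched 2.
Augmenting path P3→Q1→P1→Q3 (+1); matched 3.
No augmenting path remains; maximum matching = 3.
König certificate: {P1, P2, Q1} is a vertex cover of size 3 (every listed pair touches it), so no matching can be larger.

3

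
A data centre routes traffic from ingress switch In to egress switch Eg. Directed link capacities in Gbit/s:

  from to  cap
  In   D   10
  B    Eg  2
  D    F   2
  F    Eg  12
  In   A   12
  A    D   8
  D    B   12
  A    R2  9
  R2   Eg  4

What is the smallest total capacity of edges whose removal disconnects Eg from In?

Augment In→A→R2→Eg: bottleneck 4, flow now 4.
Augment In→D→F→Eg: bottleneck 2, flow now 6.
Augment In→D→B→Eg: bottleneck 2, flow now 8.
No augmenting path remains; maximum flow = 8.
By max-flow min-cut, the minimum cut capacity equals the max flow.
In the residual graph, reachable from In: {In, A, D, R2, B}.
Min-cut edges: D→F (2), R2→Eg (4), B→Eg (2); capacity 2 + 4 + 2 = 8.

8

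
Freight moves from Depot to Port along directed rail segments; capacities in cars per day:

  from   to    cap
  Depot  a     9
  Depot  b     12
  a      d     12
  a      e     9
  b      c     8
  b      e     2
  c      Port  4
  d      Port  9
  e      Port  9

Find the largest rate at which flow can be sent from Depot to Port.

15

Augment Depot→a→d→Port: bottleneck 9, flow now 9.
Augment Depot→b→c→Port: bottleneck 4, flow now 13.
Augment Depot→b→e→Port: bottleneck 2, flow now 15.
No augmenting path remains; maximum flow = 15.
In the residual graph, reachable from Depot: {Depot, b, c}.
Min-cut edges: Depot→a (9), b→e (2), c→Port (4); capacity 9 + 2 + 4 = 15.
This cut is saturated, so no flow can exceed 15.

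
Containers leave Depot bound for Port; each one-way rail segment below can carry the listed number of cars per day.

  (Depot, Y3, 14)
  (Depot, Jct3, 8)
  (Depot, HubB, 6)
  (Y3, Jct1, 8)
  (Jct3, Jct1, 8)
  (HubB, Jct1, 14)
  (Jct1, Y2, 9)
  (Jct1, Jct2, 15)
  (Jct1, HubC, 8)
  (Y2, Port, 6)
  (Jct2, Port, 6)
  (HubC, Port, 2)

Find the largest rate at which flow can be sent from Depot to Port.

14

Augment Depot→Y3→Jct1→Y2→Port: bottleneck 6, flow now 6.
Augment Depot→Y3→Jct1→Jct2→Port: bottleneck 2, flow now 8.
Augment Depot→Jct3→Jct1→Jct2→Port: bottleneck 4, flow now 12.
Augment Depot→Jct3→Jct1→HubC→Port: bottleneck 2, flow now 14.
No augmenting path remains; maximum flow = 14.
In the residual graph, reachable from Depot: {Depot, Y3, Jct3, HubB, Jct1, Y2, Jct2, HubC}.
Min-cut edges: Y2→Port (6), Jct2→Port (6), HubC→Port (2); capacity 6 + 6 + 2 = 14.
This cut is saturated, so no flow can exceed 14.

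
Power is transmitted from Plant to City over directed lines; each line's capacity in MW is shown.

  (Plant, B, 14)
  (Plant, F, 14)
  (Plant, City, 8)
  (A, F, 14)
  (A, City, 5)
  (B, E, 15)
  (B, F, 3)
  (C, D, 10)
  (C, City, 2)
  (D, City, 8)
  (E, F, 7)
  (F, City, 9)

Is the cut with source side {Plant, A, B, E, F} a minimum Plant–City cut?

No — its capacity is 22, but the minimum cut has capacity 17.

Given cut capacity: 8 + 5 + 9 = 22.
Augment Plant→City: bottleneck 8, flow now 8.
Augment Plant→F→City: bottleneck 9, flow now 17.
No augmenting path remains; maximum flow = 17.
In the residual graph, reachable from Plant: {Plant, B, E, F}.
Min-cut edges: Plant→City (8), F→City (9); capacity 8 + 9 = 17.
Cut capacity 22 exceeds the max flow 17, so it is not minimum.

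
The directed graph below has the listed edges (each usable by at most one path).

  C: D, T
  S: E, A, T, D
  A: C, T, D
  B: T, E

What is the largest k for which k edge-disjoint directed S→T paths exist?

2

Assign every edge capacity 1; by Menger, the answer equals the max flow.
Path S→T (+1); total 1.
Path S→A→T (+1); total 2.
No residual S→T path; max flow = 2.
Certifying cut of size 2: {S→A, S→T}.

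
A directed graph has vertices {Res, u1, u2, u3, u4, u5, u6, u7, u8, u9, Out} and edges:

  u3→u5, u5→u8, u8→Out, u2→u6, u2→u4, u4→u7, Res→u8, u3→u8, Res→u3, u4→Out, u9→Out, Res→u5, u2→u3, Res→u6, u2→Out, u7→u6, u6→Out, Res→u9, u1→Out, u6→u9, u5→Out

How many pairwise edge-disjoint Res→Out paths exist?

4

Assign every edge capacity 1; by Menger, the answer equals the max flow.
Path Res→u5→Out (+1); total 1.
Path Res→u6→Out (+1); total 2.
Path Res→u8→Out (+1); total 3.
Path Res→u9→Out (+1); total 4.
No residual Res→Out path; max flow = 4.
Certifying cut of size 4: {Res→u6, Res→u9, u5→Out, u8→Out}.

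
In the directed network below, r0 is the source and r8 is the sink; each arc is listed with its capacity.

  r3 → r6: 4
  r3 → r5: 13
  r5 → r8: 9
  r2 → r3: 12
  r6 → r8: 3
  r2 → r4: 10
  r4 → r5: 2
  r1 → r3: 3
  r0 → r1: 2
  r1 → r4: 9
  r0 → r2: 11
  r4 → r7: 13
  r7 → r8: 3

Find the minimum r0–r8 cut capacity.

Augment r0→r1→r3→r5→r8: bottleneck 2, flow now 2.
Augment r0→r2→r3→r5→r8: bottleneck 7, flow now 9.
Augment r0→r2→r3→r6→r8: bottleneck 3, flow now 12.
Augment r0→r2→r4→r7→r8: bottleneck 1, flow now 13.
No augmenting path remains; maximum flow = 13.
By max-flow min-cut, the minimum cut capacity equals the max flow.
In the residual graph, reachable from r0: {r0}.
Min-cut edges: r0→r1 (2), r0→r2 (11); capacity 2 + 11 = 13.

13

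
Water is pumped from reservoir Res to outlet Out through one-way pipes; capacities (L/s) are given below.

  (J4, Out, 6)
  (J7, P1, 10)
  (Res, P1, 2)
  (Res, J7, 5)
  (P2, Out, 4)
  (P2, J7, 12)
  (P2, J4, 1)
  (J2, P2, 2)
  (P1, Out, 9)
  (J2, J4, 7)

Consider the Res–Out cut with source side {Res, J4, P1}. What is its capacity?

Edges leaving {Res, J4, P1}: Res→J7 (5), J4→Out (6), P1→Out (9).
Cut capacity = 5 + 6 + 9 = 20.

20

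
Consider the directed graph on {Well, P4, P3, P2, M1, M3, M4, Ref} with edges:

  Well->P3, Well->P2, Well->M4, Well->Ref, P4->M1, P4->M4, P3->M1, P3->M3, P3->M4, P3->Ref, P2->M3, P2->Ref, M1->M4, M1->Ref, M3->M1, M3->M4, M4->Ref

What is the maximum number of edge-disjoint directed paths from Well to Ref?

Assign every edge capacity 1; by Menger, the answer equals the max flow.
Path Well→Ref (+1); total 1.
Path Well→P3→Ref (+1); total 2.
Path Well→P2→Ref (+1); total 3.
Path Well→M4→Ref (+1); total 4.
No residual Well→Ref path; max flow = 4.
Certifying cut of size 4: {Well→M4, Well→P2, Well→P3, Well→Ref}.

4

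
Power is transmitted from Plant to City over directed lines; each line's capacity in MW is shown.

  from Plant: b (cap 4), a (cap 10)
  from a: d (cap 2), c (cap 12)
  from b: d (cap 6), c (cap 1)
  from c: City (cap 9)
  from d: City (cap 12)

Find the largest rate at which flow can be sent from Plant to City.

14

Augment Plant→a→c→City: bottleneck 9, flow now 9.
Augment Plant→a→d→City: bottleneck 1, flow now 10.
Augment Plant→b→d→City: bottleneck 4, flow now 14.
No augmenting path remains; maximum flow = 14.
In the residual graph, reachable from Plant: {Plant}.
Min-cut edges: Plant→a (10), Plant→b (4); capacity 10 + 4 = 14.
This cut is saturated, so no flow can exceed 14.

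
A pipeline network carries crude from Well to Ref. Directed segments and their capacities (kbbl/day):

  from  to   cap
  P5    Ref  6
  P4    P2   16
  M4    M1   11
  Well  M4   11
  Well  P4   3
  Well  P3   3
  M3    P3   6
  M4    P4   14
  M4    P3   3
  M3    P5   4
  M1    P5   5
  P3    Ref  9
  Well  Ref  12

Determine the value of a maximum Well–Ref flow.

23

Augment Well→Ref: bottleneck 12, flow now 12.
Augment Well→P3→Ref: bottleneck 3, flow now 15.
Augment Well→M4→P3→Ref: bottleneck 3, flow now 18.
Augment Well→M4→M1→P5→Ref: bottleneck 5, flow now 23.
No augmenting path remains; maximum flow = 23.
In the residual graph, reachable from Well: {Well, M4, M1, P4, P2}.
Min-cut edges: Well→P3 (3), Well→Ref (12), M4→P3 (3), M1→P5 (5); capacity 3 + 12 + 3 + 5 = 23.
This cut is saturated, so no flow can exceed 23.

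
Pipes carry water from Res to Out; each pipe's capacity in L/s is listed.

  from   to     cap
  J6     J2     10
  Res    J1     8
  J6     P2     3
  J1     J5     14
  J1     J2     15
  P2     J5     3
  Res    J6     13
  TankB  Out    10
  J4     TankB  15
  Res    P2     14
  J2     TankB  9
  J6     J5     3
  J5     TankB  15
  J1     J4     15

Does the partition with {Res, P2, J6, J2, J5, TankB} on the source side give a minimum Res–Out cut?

Given cut capacity: 8 + 10 = 18.
Augment Res→P2→J5→TankB→Out: bottleneck 3, flow now 3.
Augment Res→J1→J2→TankB→Out: bottleneck 7, flow now 10.
No augmenting path remains; maximum flow = 10.
In the residual graph, reachable from Res: {Res, P2, J1, J6, J2, J5, J4, TankB}.
Min-cut edges: TankB→Out (10); capacity 10 = 10.
Cut capacity 18 exceeds the max flow 10, so it is not minimum.

No — its capacity is 18, but the minimum cut has capacity 10.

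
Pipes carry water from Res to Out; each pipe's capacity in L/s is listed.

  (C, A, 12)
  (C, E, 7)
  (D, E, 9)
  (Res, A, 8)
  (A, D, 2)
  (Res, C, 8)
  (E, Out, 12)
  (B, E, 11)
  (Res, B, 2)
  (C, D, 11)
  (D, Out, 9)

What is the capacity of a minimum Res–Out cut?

Augment Res→A→D→Out: bottleneck 2, flow now 2.
Augment Res→B→E→Out: bottleneck 2, flow now 4.
Augment Res→C→D→Out: bottleneck 7, flow now 11.
Augment Res→C→E→Out: bottleneck 1, flow now 12.
No augmenting path remains; maximum flow = 12.
By max-flow min-cut, the minimum cut capacity equals the max flow.
In the residual graph, reachable from Res: {Res, A}.
Min-cut edges: Res→B (2), Res→C (8), A→D (2); capacity 2 + 8 + 2 = 12.

12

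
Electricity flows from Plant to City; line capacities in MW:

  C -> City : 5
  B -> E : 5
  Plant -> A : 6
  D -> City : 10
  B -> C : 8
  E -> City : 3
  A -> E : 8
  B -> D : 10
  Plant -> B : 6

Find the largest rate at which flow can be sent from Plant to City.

9

Augment Plant→A→E→City: bottleneck 3, flow now 3.
Augment Plant→B→C→City: bottleneck 5, flow now 8.
Augment Plant→B→D→City: bottleneck 1, flow now 9.
No augmenting path remains; maximum flow = 9.
In the residual graph, reachable from Plant: {Plant, A, E}.
Min-cut edges: Plant→B (6), E→City (3); capacity 6 + 3 = 9.
This cut is saturated, so no flow can exceed 9.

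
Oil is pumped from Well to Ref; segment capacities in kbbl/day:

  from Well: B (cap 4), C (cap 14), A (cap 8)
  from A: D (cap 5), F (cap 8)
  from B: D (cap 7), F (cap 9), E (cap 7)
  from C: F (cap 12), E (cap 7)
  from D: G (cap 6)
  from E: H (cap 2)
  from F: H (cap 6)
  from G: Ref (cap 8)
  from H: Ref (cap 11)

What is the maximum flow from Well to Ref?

14

Augment Well→A→D→G→Ref: bottleneck 5, flow now 5.
Augment Well→A→F→H→Ref: bottleneck 3, flow now 8.
Augment Well→B→D→G→Ref: bottleneck 1, flow now 9.
Augment Well→B→E→H→Ref: bottleneck 2, flow now 11.
Augment Well→B→F→H→Ref: bottleneck 1, flow now 12.
Augment Well→C→F→H→Ref: bottleneck 2, flow now 14.
No augmenting path remains; maximum flow = 14.
In the residual graph, reachable from Well: {Well, A, B, C, D, E, F}.
Min-cut edges: D→G (6), E→H (2), F→H (6); capacity 6 + 2 + 6 = 14.
This cut is saturated, so no flow can exceed 14.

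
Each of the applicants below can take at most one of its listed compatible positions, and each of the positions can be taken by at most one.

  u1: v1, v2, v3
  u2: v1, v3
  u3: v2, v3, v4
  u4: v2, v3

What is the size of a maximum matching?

Unit-capacity flow: source→left, listed edges, right→sink; max matching = max flow.
Augmenting path u1→v1 (+1); matched 1.
Augmenting path u2→v3 (+1); matched 2.
Augmenting path u3→v2 (+1); matched 3.
Augmenting path u4→v2→u3→v4 (+1); matched 4.
No augmenting path remains; maximum matching = 4.
König certificate: {u1, u2, u3, u4} is a vertex cover of size 4 (every listed pair touches it), so no matching can be larger.

4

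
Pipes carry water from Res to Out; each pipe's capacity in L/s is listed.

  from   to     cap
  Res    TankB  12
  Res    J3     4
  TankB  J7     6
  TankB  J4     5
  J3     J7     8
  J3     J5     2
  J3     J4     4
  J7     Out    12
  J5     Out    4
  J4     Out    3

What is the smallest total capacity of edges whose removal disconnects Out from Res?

Augment Res→TankB→J7→Out: bottleneck 6, flow now 6.
Augment Res→TankB→J4→Out: bottleneck 3, flow now 9.
Augment Res→J3→J7→Out: bottleneck 4, flow now 13.
No augmenting path remains; maximum flow = 13.
By max-flow min-cut, the minimum cut capacity equals the max flow.
In the residual graph, reachable from Res: {Res, TankB, J4}.
Min-cut edges: Res→J3 (4), TankB→J7 (6), J4→Out (3); capacity 4 + 6 + 3 = 13.

13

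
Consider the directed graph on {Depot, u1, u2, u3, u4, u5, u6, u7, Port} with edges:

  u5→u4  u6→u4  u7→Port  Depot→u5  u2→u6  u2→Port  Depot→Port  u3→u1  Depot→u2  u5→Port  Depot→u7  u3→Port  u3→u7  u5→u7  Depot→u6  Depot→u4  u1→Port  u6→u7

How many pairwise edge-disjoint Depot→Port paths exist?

4

Assign every edge capacity 1; by Menger, the answer equals the max flow.
Path Depot→Port (+1); total 1.
Path Depot→u2→Port (+1); total 2.
Path Depot→u5→Port (+1); total 3.
Path Depot→u7→Port (+1); total 4.
No residual Depot→Port path; max flow = 4.
Certifying cut of size 4: {Depot→Port, Depot→u2, Depot→u5, u7→Port}.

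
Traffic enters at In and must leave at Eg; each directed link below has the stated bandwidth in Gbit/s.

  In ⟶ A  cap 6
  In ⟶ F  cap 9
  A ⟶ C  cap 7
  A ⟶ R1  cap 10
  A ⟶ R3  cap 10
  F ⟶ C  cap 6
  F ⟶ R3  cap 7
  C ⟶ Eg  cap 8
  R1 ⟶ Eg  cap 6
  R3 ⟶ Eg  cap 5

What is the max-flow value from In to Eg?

Augment In→A→C→Eg: bottleneck 6, flow now 6.
Augment In→F→C→Eg: bottleneck 2, flow now 8.
Augment In→F→R3→Eg: bottleneck 5, flow now 13.
Augment In→F→C→A→R1→Eg: bottleneck 2, flow now 15. (uses reverse residual edge)
No augmenting path remains; maximum flow = 15.
In the residual graph, reachable from In: {In}.
Min-cut edges: In→A (6), In→F (9); capacity 6 + 9 = 15.
This cut is saturated, so no flow can exceed 15.

15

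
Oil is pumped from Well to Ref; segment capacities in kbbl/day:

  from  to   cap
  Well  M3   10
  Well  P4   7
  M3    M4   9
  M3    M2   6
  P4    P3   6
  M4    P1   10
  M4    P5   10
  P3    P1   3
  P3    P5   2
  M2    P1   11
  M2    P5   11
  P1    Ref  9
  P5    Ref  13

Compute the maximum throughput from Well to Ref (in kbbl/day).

Augment Well→M3→M4→P1→Ref: bottleneck 9, flow now 9.
Augment Well→M3→M2→P5→Ref: bottleneck 1, flow now 10.
Augment Well→P4→P3→P5→Ref: bottleneck 2, flow now 12.
Augment Well→P4→P3→P1→M4→P5→Ref: bottleneck 3, flow now 15. (uses reverse residual edge)
No augmenting path remains; maximum flow = 15.
In the residual graph, reachable from Well: {Well, P4, P3}.
Min-cut edges: Well→M3 (10), P3→P1 (3), P3→P5 (2); capacity 10 + 3 + 2 = 15.
This cut is saturated, so no flow can exceed 15.

15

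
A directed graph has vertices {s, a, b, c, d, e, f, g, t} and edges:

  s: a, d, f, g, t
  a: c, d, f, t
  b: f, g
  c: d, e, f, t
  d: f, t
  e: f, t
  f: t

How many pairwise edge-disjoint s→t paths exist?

4

Assign every edge capacity 1; by Menger, the answer equals the max flow.
Path s→t (+1); total 1.
Path s→a→t (+1); total 2.
Path s→d→t (+1); total 3.
Path s→f→t (+1); total 4.
No residual s→t path; max flow = 4.
Certifying cut of size 4: {s→a, s→d, s→f, s→t}.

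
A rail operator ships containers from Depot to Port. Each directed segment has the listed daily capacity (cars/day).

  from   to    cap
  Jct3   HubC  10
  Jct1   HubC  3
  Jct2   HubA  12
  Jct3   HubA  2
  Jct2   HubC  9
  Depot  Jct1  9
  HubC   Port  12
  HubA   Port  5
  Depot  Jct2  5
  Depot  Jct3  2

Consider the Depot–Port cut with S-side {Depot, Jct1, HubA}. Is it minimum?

Given cut capacity: 5 + 2 + 3 + 5 = 15.
Augment Depot→Jct2→HubA→Port: bottleneck 5, flow now 5.
Augment Depot→Jct3→HubC→Port: bottleneck 2, flow now 7.
Augment Depot→Jct1→HubC→Port: bottleneck 3, flow now 10.
No augmenting path remains; maximum flow = 10.
In the residual graph, reachable from Depot: {Depot, Jct1}.
Min-cut edges: Depot→Jct2 (5), Depot→Jct3 (2), Jct1→HubC (3); capacity 5 + 2 + 3 = 10.
Cut capacity 15 exceeds the max flow 10, so it is not minimum.

No — its capacity is 15, but the minimum cut has capacity 10.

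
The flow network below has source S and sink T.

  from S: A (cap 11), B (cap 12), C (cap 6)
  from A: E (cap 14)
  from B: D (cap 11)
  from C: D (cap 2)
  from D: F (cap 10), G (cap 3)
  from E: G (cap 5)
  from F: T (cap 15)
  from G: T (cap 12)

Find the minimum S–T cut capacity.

Augment S→A→E→G→T: bottleneck 5, flow now 5.
Augment S→B→D→F→T: bottleneck 10, flow now 15.
Augment S→B→D→G→T: bottleneck 1, flow now 16.
Augment S→C→D→G→T: bottleneck 2, flow now 18.
No augmenting path remains; maximum flow = 18.
By max-flow min-cut, the minimum cut capacity equals the max flow.
In the residual graph, reachable from S: {S, A, B, C, E}.
Min-cut edges: B→D (11), C→D (2), E→G (5); capacity 11 + 2 + 5 = 18.

18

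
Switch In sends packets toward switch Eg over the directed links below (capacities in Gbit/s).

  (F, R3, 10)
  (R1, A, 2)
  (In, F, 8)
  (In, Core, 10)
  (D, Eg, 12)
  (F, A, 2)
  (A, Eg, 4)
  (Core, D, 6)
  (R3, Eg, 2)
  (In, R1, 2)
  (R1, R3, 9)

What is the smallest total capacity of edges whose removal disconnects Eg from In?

Augment In→Core→D→Eg: bottleneck 6, flow now 6.
Augment In→F→R3→Eg: bottleneck 2, flow now 8.
Augment In→F→A→Eg: bottleneck 2, flow now 10.
Augment In→R1→A→Eg: bottleneck 2, flow now 12.
No augmenting path remains; maximum flow = 12.
By max-flow min-cut, the minimum cut capacity equals the max flow.
In the residual graph, reachable from In: {In, Core, F, R3}.
Min-cut edges: In→R1 (2), Core→D (6), F→A (2), R3→Eg (2); capacity 2 + 6 + 2 + 2 = 12.

12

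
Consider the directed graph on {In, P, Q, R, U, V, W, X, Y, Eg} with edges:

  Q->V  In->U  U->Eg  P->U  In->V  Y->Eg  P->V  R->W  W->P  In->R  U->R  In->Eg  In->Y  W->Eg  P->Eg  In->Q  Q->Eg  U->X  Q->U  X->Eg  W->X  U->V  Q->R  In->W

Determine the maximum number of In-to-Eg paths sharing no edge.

Assign every edge capacity 1; by Menger, the answer equals the max flow.
Path In→Eg (+1); total 1.
Path In→Q→Eg (+1); total 2.
Path In→U→Eg (+1); total 3.
Path In→W→Eg (+1); total 4.
Path In→Y→Eg (+1); total 5.
Path In→R→W→P→Eg (+1); total 6.
No residual In→Eg path; max flow = 6.
Certifying cut of size 6: {In→Eg, In→Q, In→R, In→U, In→W, In→Y}.

6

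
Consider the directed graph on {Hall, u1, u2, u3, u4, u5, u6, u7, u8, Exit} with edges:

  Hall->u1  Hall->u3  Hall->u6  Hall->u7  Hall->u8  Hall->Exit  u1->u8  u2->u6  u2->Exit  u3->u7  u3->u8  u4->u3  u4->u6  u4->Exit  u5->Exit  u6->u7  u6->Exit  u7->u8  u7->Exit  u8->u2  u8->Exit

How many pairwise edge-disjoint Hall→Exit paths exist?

Assign every edge capacity 1; by Menger, the answer equals the max flow.
Path Hall→Exit (+1); total 1.
Path Hall→u6→Exit (+1); total 2.
Path Hall→u7→Exit (+1); total 3.
Path Hall→u8→Exit (+1); total 4.
Path Hall→u1→u8→u2→Exit (+1); total 5.
No residual Hall→Exit path; max flow = 5.
Certifying cut of size 5: {Hall→Exit, Hall→u6, u7→Exit, u8→Exit, u8→u2}.

5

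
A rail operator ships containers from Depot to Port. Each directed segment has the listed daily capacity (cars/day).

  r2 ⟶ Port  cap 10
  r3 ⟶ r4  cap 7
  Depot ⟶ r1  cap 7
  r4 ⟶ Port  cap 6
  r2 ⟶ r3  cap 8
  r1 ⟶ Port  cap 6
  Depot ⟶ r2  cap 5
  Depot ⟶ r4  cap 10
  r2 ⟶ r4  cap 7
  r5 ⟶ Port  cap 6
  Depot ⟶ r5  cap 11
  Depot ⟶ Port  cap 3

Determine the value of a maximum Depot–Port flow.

Augment Depot→Port: bottleneck 3, flow now 3.
Augment Depot→r1→Port: bottleneck 6, flow now 9.
Augment Depot→r2→Port: bottleneck 5, flow now 14.
Augment Depot→r4→Port: bottleneck 6, flow now 20.
Augment Depot→r5→Port: bottleneck 6, flow now 26.
No augmenting path remains; maximum flow = 26.
In the residual graph, reachable from Depot: {Depot, r1, r4, r5}.
Min-cut edges: Depot→r2 (5), Depot→Port (3), r1→Port (6), r4→Port (6), r5→Port (6); capacity 5 + 3 + 6 + 6 + 6 = 26.
This cut is saturated, so no flow can exceed 26.

26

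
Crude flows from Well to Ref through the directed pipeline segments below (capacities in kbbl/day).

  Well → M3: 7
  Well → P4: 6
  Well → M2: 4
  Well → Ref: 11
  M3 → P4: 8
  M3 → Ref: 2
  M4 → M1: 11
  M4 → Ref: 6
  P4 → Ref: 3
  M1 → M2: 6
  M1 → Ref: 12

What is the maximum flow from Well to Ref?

16

Augment Well→Ref: bottleneck 11, flow now 11.
Augment Well→M3→Ref: bottleneck 2, flow now 13.
Augment Well→P4→Ref: bottleneck 3, flow now 16.
No augmenting path remains; maximum flow = 16.
In the residual graph, reachable from Well: {Well, M3, P4, M2}.
Min-cut edges: Well→Ref (11), M3→Ref (2), P4→Ref (3); capacity 11 + 2 + 3 = 16.
This cut is saturated, so no flow can exceed 16.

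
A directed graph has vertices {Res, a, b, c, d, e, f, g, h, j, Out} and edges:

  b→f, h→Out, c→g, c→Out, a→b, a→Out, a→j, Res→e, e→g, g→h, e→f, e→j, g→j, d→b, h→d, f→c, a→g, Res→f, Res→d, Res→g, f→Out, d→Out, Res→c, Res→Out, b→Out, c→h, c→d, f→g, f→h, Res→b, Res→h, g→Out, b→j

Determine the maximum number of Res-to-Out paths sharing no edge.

Assign every edge capacity 1; by Menger, the answer equals the max flow.
Path Res→Out (+1); total 1.
Path Res→b→Out (+1); total 2.
Path Res→c→Out (+1); total 3.
Path Res→d→Out (+1); total 4.
Path Res→f→Out (+1); total 5.
Path Res→g→Out (+1); total 6.
Path Res→h→Out (+1); total 7.
No residual Res→Out path; max flow = 7.
Certifying cut of size 7: {Res→Out, b→Out, c→Out, d→Out, f→Out, g→Out, h→Out}.

7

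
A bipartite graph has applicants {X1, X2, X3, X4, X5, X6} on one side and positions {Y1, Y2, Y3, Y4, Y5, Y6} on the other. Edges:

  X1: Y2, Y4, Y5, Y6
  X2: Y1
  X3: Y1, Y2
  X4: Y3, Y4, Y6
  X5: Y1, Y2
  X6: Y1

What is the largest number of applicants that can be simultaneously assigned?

Unit-capacity flow: source→left, listed edges, right→sink; max matching = max flow.
Augmenting path X1→Y2 (+1); matched 1.
Augmenting path X2→Y1 (+1); matched 2.
Augmenting path X4→Y3 (+1); matched 3.
Augmenting path X3→Y2→X1→Y4 (+1); matched 4.
No augmenting path remains; maximum matching = 4.
König certificate: {X1, X4, Y1, Y2} is a vertex cover of size 4 (every listed pair touches it), so no matching can be larger.

4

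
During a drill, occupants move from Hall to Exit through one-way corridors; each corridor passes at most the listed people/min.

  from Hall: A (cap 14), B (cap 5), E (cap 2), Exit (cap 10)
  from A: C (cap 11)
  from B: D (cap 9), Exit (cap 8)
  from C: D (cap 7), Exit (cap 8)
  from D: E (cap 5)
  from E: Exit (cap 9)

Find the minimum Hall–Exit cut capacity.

Augment Hall→Exit: bottleneck 10, flow now 10.
Augment Hall→B→Exit: bottleneck 5, flow now 15.
Augment Hall→E→Exit: bottleneck 2, flow now 17.
Augment Hall→A→C→Exit: bottleneck 8, flow now 25.
Augment Hall→A→C→D→E→Exit: bottleneck 3, flow now 28.
No augmenting path remains; maximum flow = 28.
By max-flow min-cut, the minimum cut capacity equals the max flow.
In the residual graph, reachable from Hall: {Hall, A}.
Min-cut edges: Hall→B (5), Hall→E (2), Hall→Exit (10), A→C (11); capacity 5 + 2 + 10 + 11 = 28.

28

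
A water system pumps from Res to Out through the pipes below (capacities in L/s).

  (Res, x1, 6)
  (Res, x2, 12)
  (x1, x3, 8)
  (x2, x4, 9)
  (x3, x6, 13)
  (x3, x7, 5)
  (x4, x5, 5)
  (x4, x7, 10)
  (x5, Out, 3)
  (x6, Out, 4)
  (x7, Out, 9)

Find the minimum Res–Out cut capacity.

15

Augment Res→x1→x3→x6→Out: bottleneck 4, flow now 4.
Augment Res→x1→x3→x7→Out: bottleneck 2, flow now 6.
Augment Res→x2→x4→x5→Out: bottleneck 3, flow now 9.
Augment Res→x2→x4→x7→Out: bottleneck 6, flow now 15.
No augmenting path remains; maximum flow = 15.
By max-flow min-cut, the minimum cut capacity equals the max flow.
In the residual graph, reachable from Res: {Res, x2}.
Min-cut edges: Res→x1 (6), x2→x4 (9); capacity 6 + 9 = 15.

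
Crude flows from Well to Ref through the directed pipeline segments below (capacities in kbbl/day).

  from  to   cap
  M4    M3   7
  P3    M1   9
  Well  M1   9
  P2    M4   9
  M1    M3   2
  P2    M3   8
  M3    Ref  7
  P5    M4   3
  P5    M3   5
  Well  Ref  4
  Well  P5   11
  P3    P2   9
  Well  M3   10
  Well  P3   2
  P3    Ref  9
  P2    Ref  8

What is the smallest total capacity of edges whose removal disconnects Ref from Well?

13

Augment Well→Ref: bottleneck 4, flow now 4.
Augment Well→P3→Ref: bottleneck 2, flow now 6.
Augment Well→M3→Ref: bottleneck 7, flow now 13.
No augmenting path remains; maximum flow = 13.
By max-flow min-cut, the minimum cut capacity equals the max flow.
In the residual graph, reachable from Well: {Well, M1, P5, M4, M3}.
Min-cut edges: Well→P3 (2), Well→Ref (4), M3→Ref (7); capacity 2 + 4 + 7 = 13.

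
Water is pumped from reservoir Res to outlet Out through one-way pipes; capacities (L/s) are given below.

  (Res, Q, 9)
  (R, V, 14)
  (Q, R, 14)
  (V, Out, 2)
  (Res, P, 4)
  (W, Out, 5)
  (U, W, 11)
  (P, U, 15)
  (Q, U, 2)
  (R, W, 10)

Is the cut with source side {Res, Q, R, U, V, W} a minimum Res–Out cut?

Given cut capacity: 4 + 2 + 5 = 11.
Augment Res→P→U→W→Out: bottleneck 4, flow now 4.
Augment Res→Q→R→V→Out: bottleneck 2, flow now 6.
Augment Res→Q→R→W→Out: bottleneck 1, flow now 7.
No augmenting path remains; maximum flow = 7.
In the residual graph, reachable from Res: {Res, P, Q, R, U, V, W}.
Min-cut edges: V→Out (2), W→Out (5); capacity 2 + 5 = 7.
Cut capacity 11 exceeds the max flow 7, so it is not minimum.

No — its capacity is 11, but the minimum cut has capacity 7.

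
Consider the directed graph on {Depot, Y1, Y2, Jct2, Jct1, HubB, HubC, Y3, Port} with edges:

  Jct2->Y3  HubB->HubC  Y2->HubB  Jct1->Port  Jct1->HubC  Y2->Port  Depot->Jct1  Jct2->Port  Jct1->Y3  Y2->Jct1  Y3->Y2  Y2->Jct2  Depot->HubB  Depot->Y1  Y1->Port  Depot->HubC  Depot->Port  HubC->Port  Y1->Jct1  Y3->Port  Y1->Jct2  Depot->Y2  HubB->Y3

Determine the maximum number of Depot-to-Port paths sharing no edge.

Assign every edge capacity 1; by Menger, the answer equals the max flow.
Path Depot→Port (+1); total 1.
Path Depot→Y1→Port (+1); total 2.
Path Depot→Y2→Port (+1); total 3.
Path Depot→Jct1→Port (+1); total 4.
Path Depot→HubC→Port (+1); total 5.
Path Depot→HubB→Y3→Port (+1); total 6.
No residual Depot→Port path; max flow = 6.
Certifying cut of size 6: {Depot→HubB, Depot→HubC, Depot→Jct1, Depot→Port, Depot→Y1, Depot→Y2}.

6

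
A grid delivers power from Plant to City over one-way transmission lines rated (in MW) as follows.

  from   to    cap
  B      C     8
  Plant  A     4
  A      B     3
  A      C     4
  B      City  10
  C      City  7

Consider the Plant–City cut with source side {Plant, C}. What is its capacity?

Edges leaving {Plant, C}: Plant→A (4), C→City (7).
Cut capacity = 4 + 7 = 11.

11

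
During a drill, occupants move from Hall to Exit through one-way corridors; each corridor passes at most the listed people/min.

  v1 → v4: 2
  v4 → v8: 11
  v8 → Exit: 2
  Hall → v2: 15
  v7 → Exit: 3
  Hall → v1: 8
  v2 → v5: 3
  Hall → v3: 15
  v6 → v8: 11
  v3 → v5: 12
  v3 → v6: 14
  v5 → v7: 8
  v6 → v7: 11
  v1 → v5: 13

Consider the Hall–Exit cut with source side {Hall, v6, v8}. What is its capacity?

51

Edges leaving {Hall, v6, v8}: Hall→v1 (8), Hall→v2 (15), Hall→v3 (15), v6→v7 (11), v8→Exit (2).
Cut capacity = 8 + 15 + 15 + 11 + 2 = 51.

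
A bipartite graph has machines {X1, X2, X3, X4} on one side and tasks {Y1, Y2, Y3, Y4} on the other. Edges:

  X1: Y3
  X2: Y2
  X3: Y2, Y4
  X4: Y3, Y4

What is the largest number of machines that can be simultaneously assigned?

3

Unit-capacity flow: source→left, listed edges, right→sink; max matching = max flow.
Augmenting path X1→Y3 (+1); matched 1.
Augmenting path X2→Y2 (+1); matched 2.
Augmenting path X3→Y4 (+1); matched 3.
No augmenting path remains; maximum matching = 3.
König certificate: {Y2, Y3, Y4} is a vertex cover of size 3 (every listed pair touches it), so no matching can be larger.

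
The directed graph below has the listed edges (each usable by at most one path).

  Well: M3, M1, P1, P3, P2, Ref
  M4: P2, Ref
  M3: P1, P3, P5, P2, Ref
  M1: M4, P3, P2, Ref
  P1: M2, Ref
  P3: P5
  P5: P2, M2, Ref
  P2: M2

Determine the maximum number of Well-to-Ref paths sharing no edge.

Assign every edge capacity 1; by Menger, the answer equals the max flow.
Path Well→Ref (+1); total 1.
Path Well→M3→Ref (+1); total 2.
Path Well→M1→Ref (+1); total 3.
Path Well→P1→Ref (+1); total 4.
Path Well→P3→P5→Ref (+1); total 5.
No residual Well→Ref path; max flow = 5.
Certifying cut of size 5: {Well→M1, Well→M3, Well→P1, Well→P3, Well→Ref}.

5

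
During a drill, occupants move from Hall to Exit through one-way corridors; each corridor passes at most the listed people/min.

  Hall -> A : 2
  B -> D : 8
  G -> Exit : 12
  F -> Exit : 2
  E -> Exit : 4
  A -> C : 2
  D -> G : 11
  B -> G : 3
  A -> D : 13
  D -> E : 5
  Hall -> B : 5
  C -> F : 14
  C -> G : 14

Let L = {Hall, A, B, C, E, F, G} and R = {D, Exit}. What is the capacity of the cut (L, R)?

39

Edges leaving {Hall, A, B, C, E, F, G}: A→D (13), B→D (8), E→Exit (4), F→Exit (2), G→Exit (12).
Cut capacity = 13 + 8 + 4 + 2 + 12 = 39.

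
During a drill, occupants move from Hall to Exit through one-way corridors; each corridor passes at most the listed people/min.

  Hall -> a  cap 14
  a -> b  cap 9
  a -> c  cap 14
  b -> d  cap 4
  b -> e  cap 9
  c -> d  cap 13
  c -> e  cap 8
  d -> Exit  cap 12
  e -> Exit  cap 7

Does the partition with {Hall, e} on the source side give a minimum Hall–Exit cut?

Given cut capacity: 14 + 7 = 21.
Augment Hall→a→b→d→Exit: bottleneck 4, flow now 4.
Augment Hall→a→b→e→Exit: bottleneck 5, flow now 9.
Augment Hall→a→c→d→Exit: bottleneck 5, flow now 14.
No augmenting path remains; maximum flow = 14.
In the residual graph, reachable from Hall: {Hall}.
Min-cut edges: Hall→a (14); capacity 14 = 14.
Cut capacity 21 exceeds the max flow 14, so it is not minimum.

No — its capacity is 21, but the minimum cut has capacity 14.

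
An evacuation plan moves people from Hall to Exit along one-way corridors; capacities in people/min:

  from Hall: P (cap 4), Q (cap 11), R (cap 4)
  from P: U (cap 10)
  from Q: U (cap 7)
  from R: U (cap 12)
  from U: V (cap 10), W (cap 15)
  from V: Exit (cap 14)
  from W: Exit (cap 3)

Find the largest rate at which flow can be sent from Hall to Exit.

Augment Hall→P→U→V→Exit: bottleneck 4, flow now 4.
Augment Hall→Q→U→V→Exit: bottleneck 6, flow now 10.
Augment Hall→Q→U→W→Exit: bottleneck 1, flow now 11.
Augment Hall→R→U→W→Exit: bottleneck 2, flow now 13.
No augmenting path remains; maximum flow = 13.
In the residual graph, reachable from Hall: {Hall, P, Q, R, U, W}.
Min-cut edges: U→V (10), W→Exit (3); capacity 10 + 3 = 13.
This cut is saturated, so no flow can exceed 13.

13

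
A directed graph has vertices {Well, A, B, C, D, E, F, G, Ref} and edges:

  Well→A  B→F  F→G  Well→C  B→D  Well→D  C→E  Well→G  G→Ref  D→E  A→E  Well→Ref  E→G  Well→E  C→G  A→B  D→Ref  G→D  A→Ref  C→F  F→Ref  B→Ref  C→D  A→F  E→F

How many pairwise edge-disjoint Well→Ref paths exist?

5

Assign every edge capacity 1; by Menger, the answer equals the max flow.
Path Well→Ref (+1); total 1.
Path Well→A→Ref (+1); total 2.
Path Well→D→Ref (+1); total 3.
Path Well→G→Ref (+1); total 4.
Path Well→C→F→Ref (+1); total 5.
No residual Well→Ref path; max flow = 5.
Certifying cut of size 5: {D→Ref, F→Ref, G→Ref, Well→A, Well→Ref}.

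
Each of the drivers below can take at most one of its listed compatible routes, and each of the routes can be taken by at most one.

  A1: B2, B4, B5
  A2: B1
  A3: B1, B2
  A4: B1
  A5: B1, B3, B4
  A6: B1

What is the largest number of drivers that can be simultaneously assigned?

4

Unit-capacity flow: source→left, listed edges, right→sink; max matching = max flow.
Augmenting path A1→B2 (+1); matched 1.
Augmenting path A2→B1 (+1); matched 2.
Augmenting path A5→B3 (+1); matched 3.
Augmenting path A3→B2→A1→B4 (+1); matched 4.
No augmenting path remains; maximum matching = 4.
König certificate: {A1, A3, A5, B1} is a vertex cover of size 4 (every listed pair touches it), so no matching can be larger.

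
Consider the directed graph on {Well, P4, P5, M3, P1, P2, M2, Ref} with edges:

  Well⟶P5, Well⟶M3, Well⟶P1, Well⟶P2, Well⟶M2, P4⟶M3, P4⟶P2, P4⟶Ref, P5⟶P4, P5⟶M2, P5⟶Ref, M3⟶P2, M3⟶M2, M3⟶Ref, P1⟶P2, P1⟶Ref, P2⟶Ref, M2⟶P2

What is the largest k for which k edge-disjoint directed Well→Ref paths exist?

Assign every edge capacity 1; by Menger, the answer equals the max flow.
Path Well→P5→Ref (+1); total 1.
Path Well→M3→Ref (+1); total 2.
Path Well→P1→Ref (+1); total 3.
Path Well→P2→Ref (+1); total 4.
No residual Well→Ref path; max flow = 4.
Certifying cut of size 4: {P2→Ref, Well→M3, Well→P1, Well→P5}.

4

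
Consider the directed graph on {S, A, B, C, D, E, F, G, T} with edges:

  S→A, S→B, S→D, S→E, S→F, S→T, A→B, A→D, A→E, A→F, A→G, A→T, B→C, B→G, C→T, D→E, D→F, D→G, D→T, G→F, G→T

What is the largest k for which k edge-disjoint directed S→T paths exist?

Assign every edge capacity 1; by Menger, the answer equals the max flow.
Path S→T (+1); total 1.
Path S→A→T (+1); total 2.
Path S→D→T (+1); total 3.
Path S→B→C→T (+1); total 4.
No residual S→T path; max flow = 4.
Certifying cut of size 4: {S→A, S→B, S→D, S→T}.

4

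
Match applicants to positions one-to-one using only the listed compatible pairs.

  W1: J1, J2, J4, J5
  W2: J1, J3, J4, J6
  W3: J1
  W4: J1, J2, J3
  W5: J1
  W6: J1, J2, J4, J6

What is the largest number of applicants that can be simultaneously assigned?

5

Unit-capacity flow: source→left, listed edges, right→sink; max matching = max flow.
Augmenting path W1→J1 (+1); matched 1.
Augmenting path W2→J3 (+1); matched 2.
Augmenting path W4→J2 (+1); matched 3.
Augmenting path W6→J4 (+1); matched 4.
Augmenting path W3→J1→W1→J5 (+1); matched 5.
No augmenting path remains; maximum matching = 5.
König certificate: {W1, W2, W4, W6, J1} is a vertex cover of size 5 (every listed pair touches it), so no matching can be larger.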